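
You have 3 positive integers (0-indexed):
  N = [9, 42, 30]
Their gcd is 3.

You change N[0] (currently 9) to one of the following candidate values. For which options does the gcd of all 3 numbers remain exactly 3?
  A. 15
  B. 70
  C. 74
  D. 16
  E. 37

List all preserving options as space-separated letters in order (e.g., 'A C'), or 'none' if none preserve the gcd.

Old gcd = 3; gcd of others (without N[0]) = 6
New gcd for candidate v: gcd(6, v). Preserves old gcd iff gcd(6, v) = 3.
  Option A: v=15, gcd(6,15)=3 -> preserves
  Option B: v=70, gcd(6,70)=2 -> changes
  Option C: v=74, gcd(6,74)=2 -> changes
  Option D: v=16, gcd(6,16)=2 -> changes
  Option E: v=37, gcd(6,37)=1 -> changes

Answer: A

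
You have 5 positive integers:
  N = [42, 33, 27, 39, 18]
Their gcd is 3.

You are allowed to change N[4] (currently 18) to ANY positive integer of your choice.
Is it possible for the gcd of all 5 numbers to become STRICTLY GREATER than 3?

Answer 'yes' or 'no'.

Current gcd = 3
gcd of all OTHER numbers (without N[4]=18): gcd([42, 33, 27, 39]) = 3
The new gcd after any change is gcd(3, new_value).
This can be at most 3.
Since 3 = old gcd 3, the gcd can only stay the same or decrease.

Answer: no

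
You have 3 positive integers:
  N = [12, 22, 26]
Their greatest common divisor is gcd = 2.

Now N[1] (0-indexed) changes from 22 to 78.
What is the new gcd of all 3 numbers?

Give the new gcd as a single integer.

Numbers: [12, 22, 26], gcd = 2
Change: index 1, 22 -> 78
gcd of the OTHER numbers (without index 1): gcd([12, 26]) = 2
New gcd = gcd(g_others, new_val) = gcd(2, 78) = 2

Answer: 2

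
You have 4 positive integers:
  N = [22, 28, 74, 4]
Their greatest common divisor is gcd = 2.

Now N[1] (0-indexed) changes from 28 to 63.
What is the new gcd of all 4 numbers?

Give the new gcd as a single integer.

Numbers: [22, 28, 74, 4], gcd = 2
Change: index 1, 28 -> 63
gcd of the OTHER numbers (without index 1): gcd([22, 74, 4]) = 2
New gcd = gcd(g_others, new_val) = gcd(2, 63) = 1

Answer: 1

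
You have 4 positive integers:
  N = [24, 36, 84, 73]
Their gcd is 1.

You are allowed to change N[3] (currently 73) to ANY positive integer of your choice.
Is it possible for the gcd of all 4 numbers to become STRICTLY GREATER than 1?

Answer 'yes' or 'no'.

Current gcd = 1
gcd of all OTHER numbers (without N[3]=73): gcd([24, 36, 84]) = 12
The new gcd after any change is gcd(12, new_value).
This can be at most 12.
Since 12 > old gcd 1, the gcd CAN increase (e.g., set N[3] = 12).

Answer: yes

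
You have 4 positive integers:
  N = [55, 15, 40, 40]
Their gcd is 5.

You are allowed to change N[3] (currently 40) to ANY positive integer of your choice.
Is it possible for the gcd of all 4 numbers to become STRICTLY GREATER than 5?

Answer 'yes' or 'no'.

Current gcd = 5
gcd of all OTHER numbers (without N[3]=40): gcd([55, 15, 40]) = 5
The new gcd after any change is gcd(5, new_value).
This can be at most 5.
Since 5 = old gcd 5, the gcd can only stay the same or decrease.

Answer: no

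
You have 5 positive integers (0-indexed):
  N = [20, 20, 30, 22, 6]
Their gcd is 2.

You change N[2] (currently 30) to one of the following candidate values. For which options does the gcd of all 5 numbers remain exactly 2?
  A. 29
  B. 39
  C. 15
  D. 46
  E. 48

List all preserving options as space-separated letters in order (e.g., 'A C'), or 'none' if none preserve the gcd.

Answer: D E

Derivation:
Old gcd = 2; gcd of others (without N[2]) = 2
New gcd for candidate v: gcd(2, v). Preserves old gcd iff gcd(2, v) = 2.
  Option A: v=29, gcd(2,29)=1 -> changes
  Option B: v=39, gcd(2,39)=1 -> changes
  Option C: v=15, gcd(2,15)=1 -> changes
  Option D: v=46, gcd(2,46)=2 -> preserves
  Option E: v=48, gcd(2,48)=2 -> preserves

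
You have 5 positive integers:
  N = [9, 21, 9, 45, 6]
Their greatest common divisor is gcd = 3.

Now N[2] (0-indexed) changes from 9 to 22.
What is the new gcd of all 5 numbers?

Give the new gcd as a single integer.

Numbers: [9, 21, 9, 45, 6], gcd = 3
Change: index 2, 9 -> 22
gcd of the OTHER numbers (without index 2): gcd([9, 21, 45, 6]) = 3
New gcd = gcd(g_others, new_val) = gcd(3, 22) = 1

Answer: 1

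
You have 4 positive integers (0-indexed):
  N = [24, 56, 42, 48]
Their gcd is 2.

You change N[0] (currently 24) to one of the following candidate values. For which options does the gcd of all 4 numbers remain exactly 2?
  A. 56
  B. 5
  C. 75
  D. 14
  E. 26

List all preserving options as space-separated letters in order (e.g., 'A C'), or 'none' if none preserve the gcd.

Old gcd = 2; gcd of others (without N[0]) = 2
New gcd for candidate v: gcd(2, v). Preserves old gcd iff gcd(2, v) = 2.
  Option A: v=56, gcd(2,56)=2 -> preserves
  Option B: v=5, gcd(2,5)=1 -> changes
  Option C: v=75, gcd(2,75)=1 -> changes
  Option D: v=14, gcd(2,14)=2 -> preserves
  Option E: v=26, gcd(2,26)=2 -> preserves

Answer: A D E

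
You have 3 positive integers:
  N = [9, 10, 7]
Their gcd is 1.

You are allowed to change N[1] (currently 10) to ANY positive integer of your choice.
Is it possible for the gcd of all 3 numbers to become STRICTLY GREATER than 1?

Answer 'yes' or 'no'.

Current gcd = 1
gcd of all OTHER numbers (without N[1]=10): gcd([9, 7]) = 1
The new gcd after any change is gcd(1, new_value).
This can be at most 1.
Since 1 = old gcd 1, the gcd can only stay the same or decrease.

Answer: no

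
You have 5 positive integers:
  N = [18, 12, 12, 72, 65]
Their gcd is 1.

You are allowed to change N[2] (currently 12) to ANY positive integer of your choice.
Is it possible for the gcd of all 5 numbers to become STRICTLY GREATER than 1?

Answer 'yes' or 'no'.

Current gcd = 1
gcd of all OTHER numbers (without N[2]=12): gcd([18, 12, 72, 65]) = 1
The new gcd after any change is gcd(1, new_value).
This can be at most 1.
Since 1 = old gcd 1, the gcd can only stay the same or decrease.

Answer: no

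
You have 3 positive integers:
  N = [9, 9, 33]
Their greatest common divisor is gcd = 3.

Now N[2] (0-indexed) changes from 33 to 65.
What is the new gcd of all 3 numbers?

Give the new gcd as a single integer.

Numbers: [9, 9, 33], gcd = 3
Change: index 2, 33 -> 65
gcd of the OTHER numbers (without index 2): gcd([9, 9]) = 9
New gcd = gcd(g_others, new_val) = gcd(9, 65) = 1

Answer: 1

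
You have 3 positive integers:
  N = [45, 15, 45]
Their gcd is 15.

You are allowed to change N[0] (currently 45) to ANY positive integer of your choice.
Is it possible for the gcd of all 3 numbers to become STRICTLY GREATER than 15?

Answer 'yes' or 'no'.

Current gcd = 15
gcd of all OTHER numbers (without N[0]=45): gcd([15, 45]) = 15
The new gcd after any change is gcd(15, new_value).
This can be at most 15.
Since 15 = old gcd 15, the gcd can only stay the same or decrease.

Answer: no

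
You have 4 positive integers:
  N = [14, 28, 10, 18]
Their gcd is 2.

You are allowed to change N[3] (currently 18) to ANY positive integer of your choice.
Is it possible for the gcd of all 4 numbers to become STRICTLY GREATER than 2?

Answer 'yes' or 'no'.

Answer: no

Derivation:
Current gcd = 2
gcd of all OTHER numbers (without N[3]=18): gcd([14, 28, 10]) = 2
The new gcd after any change is gcd(2, new_value).
This can be at most 2.
Since 2 = old gcd 2, the gcd can only stay the same or decrease.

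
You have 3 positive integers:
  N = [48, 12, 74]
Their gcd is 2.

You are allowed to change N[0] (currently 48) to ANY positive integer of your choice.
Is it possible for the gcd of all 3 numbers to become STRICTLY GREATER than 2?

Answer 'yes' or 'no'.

Current gcd = 2
gcd of all OTHER numbers (without N[0]=48): gcd([12, 74]) = 2
The new gcd after any change is gcd(2, new_value).
This can be at most 2.
Since 2 = old gcd 2, the gcd can only stay the same or decrease.

Answer: no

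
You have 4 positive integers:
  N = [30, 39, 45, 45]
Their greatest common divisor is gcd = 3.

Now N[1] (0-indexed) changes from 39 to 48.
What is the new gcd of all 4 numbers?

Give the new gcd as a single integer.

Numbers: [30, 39, 45, 45], gcd = 3
Change: index 1, 39 -> 48
gcd of the OTHER numbers (without index 1): gcd([30, 45, 45]) = 15
New gcd = gcd(g_others, new_val) = gcd(15, 48) = 3

Answer: 3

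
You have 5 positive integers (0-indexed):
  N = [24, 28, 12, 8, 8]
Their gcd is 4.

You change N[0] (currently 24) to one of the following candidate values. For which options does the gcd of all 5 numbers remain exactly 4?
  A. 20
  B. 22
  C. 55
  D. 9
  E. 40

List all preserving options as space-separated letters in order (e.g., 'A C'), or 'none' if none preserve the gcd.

Old gcd = 4; gcd of others (without N[0]) = 4
New gcd for candidate v: gcd(4, v). Preserves old gcd iff gcd(4, v) = 4.
  Option A: v=20, gcd(4,20)=4 -> preserves
  Option B: v=22, gcd(4,22)=2 -> changes
  Option C: v=55, gcd(4,55)=1 -> changes
  Option D: v=9, gcd(4,9)=1 -> changes
  Option E: v=40, gcd(4,40)=4 -> preserves

Answer: A E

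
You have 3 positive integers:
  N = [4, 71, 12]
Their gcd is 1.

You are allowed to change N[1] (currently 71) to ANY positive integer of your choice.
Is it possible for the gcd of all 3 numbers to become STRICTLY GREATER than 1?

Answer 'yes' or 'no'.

Answer: yes

Derivation:
Current gcd = 1
gcd of all OTHER numbers (without N[1]=71): gcd([4, 12]) = 4
The new gcd after any change is gcd(4, new_value).
This can be at most 4.
Since 4 > old gcd 1, the gcd CAN increase (e.g., set N[1] = 4).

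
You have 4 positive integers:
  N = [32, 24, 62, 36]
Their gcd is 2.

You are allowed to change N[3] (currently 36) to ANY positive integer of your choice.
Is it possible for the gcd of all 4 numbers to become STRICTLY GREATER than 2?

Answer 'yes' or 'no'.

Current gcd = 2
gcd of all OTHER numbers (without N[3]=36): gcd([32, 24, 62]) = 2
The new gcd after any change is gcd(2, new_value).
This can be at most 2.
Since 2 = old gcd 2, the gcd can only stay the same or decrease.

Answer: no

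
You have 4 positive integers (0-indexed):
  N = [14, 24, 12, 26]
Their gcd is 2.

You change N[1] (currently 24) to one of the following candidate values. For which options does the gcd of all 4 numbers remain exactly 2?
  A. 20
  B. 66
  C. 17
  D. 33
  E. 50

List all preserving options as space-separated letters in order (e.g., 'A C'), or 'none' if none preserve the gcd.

Old gcd = 2; gcd of others (without N[1]) = 2
New gcd for candidate v: gcd(2, v). Preserves old gcd iff gcd(2, v) = 2.
  Option A: v=20, gcd(2,20)=2 -> preserves
  Option B: v=66, gcd(2,66)=2 -> preserves
  Option C: v=17, gcd(2,17)=1 -> changes
  Option D: v=33, gcd(2,33)=1 -> changes
  Option E: v=50, gcd(2,50)=2 -> preserves

Answer: A B E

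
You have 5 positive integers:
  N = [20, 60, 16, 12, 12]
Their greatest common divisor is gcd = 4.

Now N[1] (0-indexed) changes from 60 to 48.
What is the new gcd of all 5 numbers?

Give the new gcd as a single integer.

Numbers: [20, 60, 16, 12, 12], gcd = 4
Change: index 1, 60 -> 48
gcd of the OTHER numbers (without index 1): gcd([20, 16, 12, 12]) = 4
New gcd = gcd(g_others, new_val) = gcd(4, 48) = 4

Answer: 4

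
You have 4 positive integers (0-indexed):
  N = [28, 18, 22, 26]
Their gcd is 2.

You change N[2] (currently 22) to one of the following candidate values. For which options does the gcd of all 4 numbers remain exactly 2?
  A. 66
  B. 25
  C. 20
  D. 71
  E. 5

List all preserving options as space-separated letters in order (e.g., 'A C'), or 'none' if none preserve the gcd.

Old gcd = 2; gcd of others (without N[2]) = 2
New gcd for candidate v: gcd(2, v). Preserves old gcd iff gcd(2, v) = 2.
  Option A: v=66, gcd(2,66)=2 -> preserves
  Option B: v=25, gcd(2,25)=1 -> changes
  Option C: v=20, gcd(2,20)=2 -> preserves
  Option D: v=71, gcd(2,71)=1 -> changes
  Option E: v=5, gcd(2,5)=1 -> changes

Answer: A C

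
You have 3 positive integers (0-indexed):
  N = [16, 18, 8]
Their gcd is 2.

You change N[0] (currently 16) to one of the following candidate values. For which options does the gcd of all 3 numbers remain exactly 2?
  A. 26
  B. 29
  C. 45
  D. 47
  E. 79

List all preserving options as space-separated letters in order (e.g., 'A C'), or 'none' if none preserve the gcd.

Old gcd = 2; gcd of others (without N[0]) = 2
New gcd for candidate v: gcd(2, v). Preserves old gcd iff gcd(2, v) = 2.
  Option A: v=26, gcd(2,26)=2 -> preserves
  Option B: v=29, gcd(2,29)=1 -> changes
  Option C: v=45, gcd(2,45)=1 -> changes
  Option D: v=47, gcd(2,47)=1 -> changes
  Option E: v=79, gcd(2,79)=1 -> changes

Answer: A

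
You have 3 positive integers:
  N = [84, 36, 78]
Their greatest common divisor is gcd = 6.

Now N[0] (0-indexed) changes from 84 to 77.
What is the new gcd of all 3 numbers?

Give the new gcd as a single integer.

Answer: 1

Derivation:
Numbers: [84, 36, 78], gcd = 6
Change: index 0, 84 -> 77
gcd of the OTHER numbers (without index 0): gcd([36, 78]) = 6
New gcd = gcd(g_others, new_val) = gcd(6, 77) = 1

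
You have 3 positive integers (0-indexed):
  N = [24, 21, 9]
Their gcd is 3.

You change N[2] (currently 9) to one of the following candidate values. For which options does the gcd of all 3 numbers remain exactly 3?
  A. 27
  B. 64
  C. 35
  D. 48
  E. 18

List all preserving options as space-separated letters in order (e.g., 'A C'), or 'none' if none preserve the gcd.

Answer: A D E

Derivation:
Old gcd = 3; gcd of others (without N[2]) = 3
New gcd for candidate v: gcd(3, v). Preserves old gcd iff gcd(3, v) = 3.
  Option A: v=27, gcd(3,27)=3 -> preserves
  Option B: v=64, gcd(3,64)=1 -> changes
  Option C: v=35, gcd(3,35)=1 -> changes
  Option D: v=48, gcd(3,48)=3 -> preserves
  Option E: v=18, gcd(3,18)=3 -> preserves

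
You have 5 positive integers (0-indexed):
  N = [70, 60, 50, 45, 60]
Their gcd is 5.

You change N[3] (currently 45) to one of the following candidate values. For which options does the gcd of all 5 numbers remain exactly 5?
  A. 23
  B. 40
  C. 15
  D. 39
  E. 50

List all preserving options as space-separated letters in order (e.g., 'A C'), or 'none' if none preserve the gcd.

Old gcd = 5; gcd of others (without N[3]) = 10
New gcd for candidate v: gcd(10, v). Preserves old gcd iff gcd(10, v) = 5.
  Option A: v=23, gcd(10,23)=1 -> changes
  Option B: v=40, gcd(10,40)=10 -> changes
  Option C: v=15, gcd(10,15)=5 -> preserves
  Option D: v=39, gcd(10,39)=1 -> changes
  Option E: v=50, gcd(10,50)=10 -> changes

Answer: C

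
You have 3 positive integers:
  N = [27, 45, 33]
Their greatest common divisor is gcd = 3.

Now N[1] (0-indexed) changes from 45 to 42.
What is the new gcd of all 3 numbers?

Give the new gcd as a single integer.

Answer: 3

Derivation:
Numbers: [27, 45, 33], gcd = 3
Change: index 1, 45 -> 42
gcd of the OTHER numbers (without index 1): gcd([27, 33]) = 3
New gcd = gcd(g_others, new_val) = gcd(3, 42) = 3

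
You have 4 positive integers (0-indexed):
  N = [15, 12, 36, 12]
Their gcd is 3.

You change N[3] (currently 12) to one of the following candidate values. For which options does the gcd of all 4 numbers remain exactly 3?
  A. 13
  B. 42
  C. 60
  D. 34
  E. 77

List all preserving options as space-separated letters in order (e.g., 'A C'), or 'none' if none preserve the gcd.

Answer: B C

Derivation:
Old gcd = 3; gcd of others (without N[3]) = 3
New gcd for candidate v: gcd(3, v). Preserves old gcd iff gcd(3, v) = 3.
  Option A: v=13, gcd(3,13)=1 -> changes
  Option B: v=42, gcd(3,42)=3 -> preserves
  Option C: v=60, gcd(3,60)=3 -> preserves
  Option D: v=34, gcd(3,34)=1 -> changes
  Option E: v=77, gcd(3,77)=1 -> changes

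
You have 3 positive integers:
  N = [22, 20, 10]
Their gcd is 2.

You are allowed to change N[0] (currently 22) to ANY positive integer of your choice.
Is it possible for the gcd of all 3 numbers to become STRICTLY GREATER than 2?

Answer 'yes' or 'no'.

Current gcd = 2
gcd of all OTHER numbers (without N[0]=22): gcd([20, 10]) = 10
The new gcd after any change is gcd(10, new_value).
This can be at most 10.
Since 10 > old gcd 2, the gcd CAN increase (e.g., set N[0] = 10).

Answer: yes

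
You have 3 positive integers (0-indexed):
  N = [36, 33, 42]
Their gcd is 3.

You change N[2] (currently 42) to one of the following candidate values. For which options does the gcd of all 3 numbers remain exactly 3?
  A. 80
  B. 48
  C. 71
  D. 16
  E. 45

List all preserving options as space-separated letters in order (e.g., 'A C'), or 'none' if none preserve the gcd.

Old gcd = 3; gcd of others (without N[2]) = 3
New gcd for candidate v: gcd(3, v). Preserves old gcd iff gcd(3, v) = 3.
  Option A: v=80, gcd(3,80)=1 -> changes
  Option B: v=48, gcd(3,48)=3 -> preserves
  Option C: v=71, gcd(3,71)=1 -> changes
  Option D: v=16, gcd(3,16)=1 -> changes
  Option E: v=45, gcd(3,45)=3 -> preserves

Answer: B E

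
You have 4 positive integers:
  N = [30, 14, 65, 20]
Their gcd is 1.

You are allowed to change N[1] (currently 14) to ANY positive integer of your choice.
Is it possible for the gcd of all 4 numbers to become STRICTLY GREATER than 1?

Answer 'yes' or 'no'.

Current gcd = 1
gcd of all OTHER numbers (without N[1]=14): gcd([30, 65, 20]) = 5
The new gcd after any change is gcd(5, new_value).
This can be at most 5.
Since 5 > old gcd 1, the gcd CAN increase (e.g., set N[1] = 5).

Answer: yes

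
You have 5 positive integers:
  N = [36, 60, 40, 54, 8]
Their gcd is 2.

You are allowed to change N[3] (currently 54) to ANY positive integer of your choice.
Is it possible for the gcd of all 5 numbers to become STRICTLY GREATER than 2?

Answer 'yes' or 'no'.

Answer: yes

Derivation:
Current gcd = 2
gcd of all OTHER numbers (without N[3]=54): gcd([36, 60, 40, 8]) = 4
The new gcd after any change is gcd(4, new_value).
This can be at most 4.
Since 4 > old gcd 2, the gcd CAN increase (e.g., set N[3] = 4).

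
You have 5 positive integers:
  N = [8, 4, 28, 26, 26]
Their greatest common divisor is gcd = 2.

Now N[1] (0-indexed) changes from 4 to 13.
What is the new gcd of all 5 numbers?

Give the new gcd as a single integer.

Numbers: [8, 4, 28, 26, 26], gcd = 2
Change: index 1, 4 -> 13
gcd of the OTHER numbers (without index 1): gcd([8, 28, 26, 26]) = 2
New gcd = gcd(g_others, new_val) = gcd(2, 13) = 1

Answer: 1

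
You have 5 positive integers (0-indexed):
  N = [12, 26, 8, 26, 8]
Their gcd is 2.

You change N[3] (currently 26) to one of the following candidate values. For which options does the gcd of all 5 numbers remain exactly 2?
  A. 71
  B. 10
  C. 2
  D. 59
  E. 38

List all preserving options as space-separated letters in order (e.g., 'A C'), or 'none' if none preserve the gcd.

Old gcd = 2; gcd of others (without N[3]) = 2
New gcd for candidate v: gcd(2, v). Preserves old gcd iff gcd(2, v) = 2.
  Option A: v=71, gcd(2,71)=1 -> changes
  Option B: v=10, gcd(2,10)=2 -> preserves
  Option C: v=2, gcd(2,2)=2 -> preserves
  Option D: v=59, gcd(2,59)=1 -> changes
  Option E: v=38, gcd(2,38)=2 -> preserves

Answer: B C E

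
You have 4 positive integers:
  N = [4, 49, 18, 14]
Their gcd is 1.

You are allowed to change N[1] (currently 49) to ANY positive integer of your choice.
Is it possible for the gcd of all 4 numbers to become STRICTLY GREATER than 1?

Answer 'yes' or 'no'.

Answer: yes

Derivation:
Current gcd = 1
gcd of all OTHER numbers (without N[1]=49): gcd([4, 18, 14]) = 2
The new gcd after any change is gcd(2, new_value).
This can be at most 2.
Since 2 > old gcd 1, the gcd CAN increase (e.g., set N[1] = 2).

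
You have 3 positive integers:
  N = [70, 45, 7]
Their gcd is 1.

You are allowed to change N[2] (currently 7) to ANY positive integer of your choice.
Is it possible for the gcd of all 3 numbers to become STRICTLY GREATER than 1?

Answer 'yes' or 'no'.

Current gcd = 1
gcd of all OTHER numbers (without N[2]=7): gcd([70, 45]) = 5
The new gcd after any change is gcd(5, new_value).
This can be at most 5.
Since 5 > old gcd 1, the gcd CAN increase (e.g., set N[2] = 5).

Answer: yes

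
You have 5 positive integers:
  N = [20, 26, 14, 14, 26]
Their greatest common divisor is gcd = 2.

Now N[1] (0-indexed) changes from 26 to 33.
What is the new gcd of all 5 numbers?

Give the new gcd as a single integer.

Numbers: [20, 26, 14, 14, 26], gcd = 2
Change: index 1, 26 -> 33
gcd of the OTHER numbers (without index 1): gcd([20, 14, 14, 26]) = 2
New gcd = gcd(g_others, new_val) = gcd(2, 33) = 1

Answer: 1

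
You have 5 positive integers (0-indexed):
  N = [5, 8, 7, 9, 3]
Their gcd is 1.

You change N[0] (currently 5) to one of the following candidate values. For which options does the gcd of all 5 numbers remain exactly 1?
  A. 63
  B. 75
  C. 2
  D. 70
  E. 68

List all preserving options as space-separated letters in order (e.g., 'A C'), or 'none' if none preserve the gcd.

Answer: A B C D E

Derivation:
Old gcd = 1; gcd of others (without N[0]) = 1
New gcd for candidate v: gcd(1, v). Preserves old gcd iff gcd(1, v) = 1.
  Option A: v=63, gcd(1,63)=1 -> preserves
  Option B: v=75, gcd(1,75)=1 -> preserves
  Option C: v=2, gcd(1,2)=1 -> preserves
  Option D: v=70, gcd(1,70)=1 -> preserves
  Option E: v=68, gcd(1,68)=1 -> preserves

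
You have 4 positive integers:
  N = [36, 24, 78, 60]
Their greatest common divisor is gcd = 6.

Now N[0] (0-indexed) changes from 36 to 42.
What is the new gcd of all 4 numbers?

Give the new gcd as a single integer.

Numbers: [36, 24, 78, 60], gcd = 6
Change: index 0, 36 -> 42
gcd of the OTHER numbers (without index 0): gcd([24, 78, 60]) = 6
New gcd = gcd(g_others, new_val) = gcd(6, 42) = 6

Answer: 6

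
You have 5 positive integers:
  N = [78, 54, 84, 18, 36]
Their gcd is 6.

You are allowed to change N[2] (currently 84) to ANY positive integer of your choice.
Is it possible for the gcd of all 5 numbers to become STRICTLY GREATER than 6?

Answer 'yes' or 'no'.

Answer: no

Derivation:
Current gcd = 6
gcd of all OTHER numbers (without N[2]=84): gcd([78, 54, 18, 36]) = 6
The new gcd after any change is gcd(6, new_value).
This can be at most 6.
Since 6 = old gcd 6, the gcd can only stay the same or decrease.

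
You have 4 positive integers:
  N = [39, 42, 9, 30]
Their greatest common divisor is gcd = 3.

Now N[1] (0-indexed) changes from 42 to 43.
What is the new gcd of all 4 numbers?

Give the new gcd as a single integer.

Numbers: [39, 42, 9, 30], gcd = 3
Change: index 1, 42 -> 43
gcd of the OTHER numbers (without index 1): gcd([39, 9, 30]) = 3
New gcd = gcd(g_others, new_val) = gcd(3, 43) = 1

Answer: 1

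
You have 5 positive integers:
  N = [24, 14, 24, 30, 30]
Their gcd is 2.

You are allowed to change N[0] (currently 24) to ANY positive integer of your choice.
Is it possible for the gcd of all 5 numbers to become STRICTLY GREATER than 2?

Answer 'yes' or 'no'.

Current gcd = 2
gcd of all OTHER numbers (without N[0]=24): gcd([14, 24, 30, 30]) = 2
The new gcd after any change is gcd(2, new_value).
This can be at most 2.
Since 2 = old gcd 2, the gcd can only stay the same or decrease.

Answer: no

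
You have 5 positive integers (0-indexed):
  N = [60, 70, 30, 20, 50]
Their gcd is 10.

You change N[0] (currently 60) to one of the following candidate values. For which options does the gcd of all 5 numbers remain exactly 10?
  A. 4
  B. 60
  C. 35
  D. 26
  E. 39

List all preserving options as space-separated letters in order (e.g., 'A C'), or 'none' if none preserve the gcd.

Old gcd = 10; gcd of others (without N[0]) = 10
New gcd for candidate v: gcd(10, v). Preserves old gcd iff gcd(10, v) = 10.
  Option A: v=4, gcd(10,4)=2 -> changes
  Option B: v=60, gcd(10,60)=10 -> preserves
  Option C: v=35, gcd(10,35)=5 -> changes
  Option D: v=26, gcd(10,26)=2 -> changes
  Option E: v=39, gcd(10,39)=1 -> changes

Answer: B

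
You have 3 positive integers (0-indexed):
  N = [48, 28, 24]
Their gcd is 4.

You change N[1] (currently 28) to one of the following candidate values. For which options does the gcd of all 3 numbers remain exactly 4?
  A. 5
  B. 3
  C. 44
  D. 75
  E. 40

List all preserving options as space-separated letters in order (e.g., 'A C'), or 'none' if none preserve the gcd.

Old gcd = 4; gcd of others (without N[1]) = 24
New gcd for candidate v: gcd(24, v). Preserves old gcd iff gcd(24, v) = 4.
  Option A: v=5, gcd(24,5)=1 -> changes
  Option B: v=3, gcd(24,3)=3 -> changes
  Option C: v=44, gcd(24,44)=4 -> preserves
  Option D: v=75, gcd(24,75)=3 -> changes
  Option E: v=40, gcd(24,40)=8 -> changes

Answer: C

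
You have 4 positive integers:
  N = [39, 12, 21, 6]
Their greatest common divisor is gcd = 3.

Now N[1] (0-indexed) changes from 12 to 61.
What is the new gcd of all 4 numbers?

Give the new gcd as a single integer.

Answer: 1

Derivation:
Numbers: [39, 12, 21, 6], gcd = 3
Change: index 1, 12 -> 61
gcd of the OTHER numbers (without index 1): gcd([39, 21, 6]) = 3
New gcd = gcd(g_others, new_val) = gcd(3, 61) = 1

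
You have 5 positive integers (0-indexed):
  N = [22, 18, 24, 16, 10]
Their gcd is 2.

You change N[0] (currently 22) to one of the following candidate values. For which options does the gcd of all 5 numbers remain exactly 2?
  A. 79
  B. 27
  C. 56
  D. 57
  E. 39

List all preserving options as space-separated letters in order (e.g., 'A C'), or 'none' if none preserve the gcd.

Old gcd = 2; gcd of others (without N[0]) = 2
New gcd for candidate v: gcd(2, v). Preserves old gcd iff gcd(2, v) = 2.
  Option A: v=79, gcd(2,79)=1 -> changes
  Option B: v=27, gcd(2,27)=1 -> changes
  Option C: v=56, gcd(2,56)=2 -> preserves
  Option D: v=57, gcd(2,57)=1 -> changes
  Option E: v=39, gcd(2,39)=1 -> changes

Answer: C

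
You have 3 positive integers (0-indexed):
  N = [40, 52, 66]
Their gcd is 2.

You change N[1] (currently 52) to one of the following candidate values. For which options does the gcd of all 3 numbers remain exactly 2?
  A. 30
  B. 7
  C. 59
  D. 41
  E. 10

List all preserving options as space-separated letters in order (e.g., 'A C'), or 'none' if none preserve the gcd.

Answer: A E

Derivation:
Old gcd = 2; gcd of others (without N[1]) = 2
New gcd for candidate v: gcd(2, v). Preserves old gcd iff gcd(2, v) = 2.
  Option A: v=30, gcd(2,30)=2 -> preserves
  Option B: v=7, gcd(2,7)=1 -> changes
  Option C: v=59, gcd(2,59)=1 -> changes
  Option D: v=41, gcd(2,41)=1 -> changes
  Option E: v=10, gcd(2,10)=2 -> preserves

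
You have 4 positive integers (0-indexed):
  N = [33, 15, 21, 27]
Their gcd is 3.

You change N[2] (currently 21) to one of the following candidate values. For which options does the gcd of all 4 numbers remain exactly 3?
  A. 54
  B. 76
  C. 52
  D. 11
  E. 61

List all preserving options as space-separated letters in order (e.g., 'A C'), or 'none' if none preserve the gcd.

Answer: A

Derivation:
Old gcd = 3; gcd of others (without N[2]) = 3
New gcd for candidate v: gcd(3, v). Preserves old gcd iff gcd(3, v) = 3.
  Option A: v=54, gcd(3,54)=3 -> preserves
  Option B: v=76, gcd(3,76)=1 -> changes
  Option C: v=52, gcd(3,52)=1 -> changes
  Option D: v=11, gcd(3,11)=1 -> changes
  Option E: v=61, gcd(3,61)=1 -> changes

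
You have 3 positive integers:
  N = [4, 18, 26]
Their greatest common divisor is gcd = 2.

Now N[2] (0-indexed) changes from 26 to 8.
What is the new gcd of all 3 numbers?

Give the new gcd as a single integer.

Numbers: [4, 18, 26], gcd = 2
Change: index 2, 26 -> 8
gcd of the OTHER numbers (without index 2): gcd([4, 18]) = 2
New gcd = gcd(g_others, new_val) = gcd(2, 8) = 2

Answer: 2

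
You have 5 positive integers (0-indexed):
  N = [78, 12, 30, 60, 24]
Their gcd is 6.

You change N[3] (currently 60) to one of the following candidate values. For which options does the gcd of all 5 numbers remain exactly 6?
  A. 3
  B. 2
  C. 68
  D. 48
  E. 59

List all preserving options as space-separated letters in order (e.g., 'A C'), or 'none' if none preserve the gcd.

Old gcd = 6; gcd of others (without N[3]) = 6
New gcd for candidate v: gcd(6, v). Preserves old gcd iff gcd(6, v) = 6.
  Option A: v=3, gcd(6,3)=3 -> changes
  Option B: v=2, gcd(6,2)=2 -> changes
  Option C: v=68, gcd(6,68)=2 -> changes
  Option D: v=48, gcd(6,48)=6 -> preserves
  Option E: v=59, gcd(6,59)=1 -> changes

Answer: D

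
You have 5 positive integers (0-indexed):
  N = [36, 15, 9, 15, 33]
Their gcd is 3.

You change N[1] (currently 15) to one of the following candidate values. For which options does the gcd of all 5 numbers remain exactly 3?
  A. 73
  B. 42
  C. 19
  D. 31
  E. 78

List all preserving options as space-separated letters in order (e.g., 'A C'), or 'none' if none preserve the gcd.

Old gcd = 3; gcd of others (without N[1]) = 3
New gcd for candidate v: gcd(3, v). Preserves old gcd iff gcd(3, v) = 3.
  Option A: v=73, gcd(3,73)=1 -> changes
  Option B: v=42, gcd(3,42)=3 -> preserves
  Option C: v=19, gcd(3,19)=1 -> changes
  Option D: v=31, gcd(3,31)=1 -> changes
  Option E: v=78, gcd(3,78)=3 -> preserves

Answer: B E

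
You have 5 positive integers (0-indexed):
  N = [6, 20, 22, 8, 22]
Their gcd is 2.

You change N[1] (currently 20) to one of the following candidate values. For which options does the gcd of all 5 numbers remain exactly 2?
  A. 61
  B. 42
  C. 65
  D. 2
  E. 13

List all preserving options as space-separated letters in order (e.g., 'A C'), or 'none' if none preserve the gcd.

Old gcd = 2; gcd of others (without N[1]) = 2
New gcd for candidate v: gcd(2, v). Preserves old gcd iff gcd(2, v) = 2.
  Option A: v=61, gcd(2,61)=1 -> changes
  Option B: v=42, gcd(2,42)=2 -> preserves
  Option C: v=65, gcd(2,65)=1 -> changes
  Option D: v=2, gcd(2,2)=2 -> preserves
  Option E: v=13, gcd(2,13)=1 -> changes

Answer: B D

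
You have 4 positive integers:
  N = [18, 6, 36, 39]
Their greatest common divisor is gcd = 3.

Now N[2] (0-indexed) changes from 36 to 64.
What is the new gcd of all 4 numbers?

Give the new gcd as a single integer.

Numbers: [18, 6, 36, 39], gcd = 3
Change: index 2, 36 -> 64
gcd of the OTHER numbers (without index 2): gcd([18, 6, 39]) = 3
New gcd = gcd(g_others, new_val) = gcd(3, 64) = 1

Answer: 1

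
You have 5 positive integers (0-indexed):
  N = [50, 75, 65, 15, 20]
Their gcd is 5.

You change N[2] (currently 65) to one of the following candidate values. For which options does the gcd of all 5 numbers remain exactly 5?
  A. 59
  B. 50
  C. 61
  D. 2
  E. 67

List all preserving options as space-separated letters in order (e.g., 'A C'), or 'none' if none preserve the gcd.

Old gcd = 5; gcd of others (without N[2]) = 5
New gcd for candidate v: gcd(5, v). Preserves old gcd iff gcd(5, v) = 5.
  Option A: v=59, gcd(5,59)=1 -> changes
  Option B: v=50, gcd(5,50)=5 -> preserves
  Option C: v=61, gcd(5,61)=1 -> changes
  Option D: v=2, gcd(5,2)=1 -> changes
  Option E: v=67, gcd(5,67)=1 -> changes

Answer: B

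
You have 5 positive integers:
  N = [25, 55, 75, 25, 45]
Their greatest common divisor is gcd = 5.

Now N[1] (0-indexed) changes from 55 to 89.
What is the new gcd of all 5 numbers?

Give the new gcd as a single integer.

Numbers: [25, 55, 75, 25, 45], gcd = 5
Change: index 1, 55 -> 89
gcd of the OTHER numbers (without index 1): gcd([25, 75, 25, 45]) = 5
New gcd = gcd(g_others, new_val) = gcd(5, 89) = 1

Answer: 1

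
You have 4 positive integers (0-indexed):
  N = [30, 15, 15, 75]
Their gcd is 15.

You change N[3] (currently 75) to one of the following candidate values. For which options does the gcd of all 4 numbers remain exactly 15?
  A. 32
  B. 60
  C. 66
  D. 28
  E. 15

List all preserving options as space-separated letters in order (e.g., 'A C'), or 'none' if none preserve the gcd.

Answer: B E

Derivation:
Old gcd = 15; gcd of others (without N[3]) = 15
New gcd for candidate v: gcd(15, v). Preserves old gcd iff gcd(15, v) = 15.
  Option A: v=32, gcd(15,32)=1 -> changes
  Option B: v=60, gcd(15,60)=15 -> preserves
  Option C: v=66, gcd(15,66)=3 -> changes
  Option D: v=28, gcd(15,28)=1 -> changes
  Option E: v=15, gcd(15,15)=15 -> preserves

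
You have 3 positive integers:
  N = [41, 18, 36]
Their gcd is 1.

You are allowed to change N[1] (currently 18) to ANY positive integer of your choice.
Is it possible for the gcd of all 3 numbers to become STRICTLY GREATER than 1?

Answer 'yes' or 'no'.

Answer: no

Derivation:
Current gcd = 1
gcd of all OTHER numbers (without N[1]=18): gcd([41, 36]) = 1
The new gcd after any change is gcd(1, new_value).
This can be at most 1.
Since 1 = old gcd 1, the gcd can only stay the same or decrease.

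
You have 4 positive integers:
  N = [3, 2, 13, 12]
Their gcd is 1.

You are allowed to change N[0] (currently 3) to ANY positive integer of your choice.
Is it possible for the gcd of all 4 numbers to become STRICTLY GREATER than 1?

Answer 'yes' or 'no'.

Current gcd = 1
gcd of all OTHER numbers (without N[0]=3): gcd([2, 13, 12]) = 1
The new gcd after any change is gcd(1, new_value).
This can be at most 1.
Since 1 = old gcd 1, the gcd can only stay the same or decrease.

Answer: no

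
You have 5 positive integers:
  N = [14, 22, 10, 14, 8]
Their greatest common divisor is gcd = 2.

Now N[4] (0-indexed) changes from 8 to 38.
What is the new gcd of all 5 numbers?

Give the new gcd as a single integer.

Numbers: [14, 22, 10, 14, 8], gcd = 2
Change: index 4, 8 -> 38
gcd of the OTHER numbers (without index 4): gcd([14, 22, 10, 14]) = 2
New gcd = gcd(g_others, new_val) = gcd(2, 38) = 2

Answer: 2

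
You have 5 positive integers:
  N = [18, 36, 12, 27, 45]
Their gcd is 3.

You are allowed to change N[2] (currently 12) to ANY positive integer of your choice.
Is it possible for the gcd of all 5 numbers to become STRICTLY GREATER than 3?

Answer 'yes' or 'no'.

Current gcd = 3
gcd of all OTHER numbers (without N[2]=12): gcd([18, 36, 27, 45]) = 9
The new gcd after any change is gcd(9, new_value).
This can be at most 9.
Since 9 > old gcd 3, the gcd CAN increase (e.g., set N[2] = 9).

Answer: yes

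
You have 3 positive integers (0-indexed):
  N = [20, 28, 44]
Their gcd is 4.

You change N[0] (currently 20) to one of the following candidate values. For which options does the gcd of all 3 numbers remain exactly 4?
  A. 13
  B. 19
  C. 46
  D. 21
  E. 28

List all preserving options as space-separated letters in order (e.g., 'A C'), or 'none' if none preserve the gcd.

Answer: E

Derivation:
Old gcd = 4; gcd of others (without N[0]) = 4
New gcd for candidate v: gcd(4, v). Preserves old gcd iff gcd(4, v) = 4.
  Option A: v=13, gcd(4,13)=1 -> changes
  Option B: v=19, gcd(4,19)=1 -> changes
  Option C: v=46, gcd(4,46)=2 -> changes
  Option D: v=21, gcd(4,21)=1 -> changes
  Option E: v=28, gcd(4,28)=4 -> preserves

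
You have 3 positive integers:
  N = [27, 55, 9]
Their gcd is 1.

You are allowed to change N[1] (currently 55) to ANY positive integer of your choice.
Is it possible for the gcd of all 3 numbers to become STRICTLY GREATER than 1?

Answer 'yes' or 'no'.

Answer: yes

Derivation:
Current gcd = 1
gcd of all OTHER numbers (without N[1]=55): gcd([27, 9]) = 9
The new gcd after any change is gcd(9, new_value).
This can be at most 9.
Since 9 > old gcd 1, the gcd CAN increase (e.g., set N[1] = 9).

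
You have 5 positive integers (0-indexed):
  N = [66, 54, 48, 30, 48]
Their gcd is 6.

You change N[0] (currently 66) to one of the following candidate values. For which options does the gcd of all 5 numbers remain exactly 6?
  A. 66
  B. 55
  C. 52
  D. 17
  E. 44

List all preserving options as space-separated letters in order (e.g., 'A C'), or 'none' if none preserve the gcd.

Old gcd = 6; gcd of others (without N[0]) = 6
New gcd for candidate v: gcd(6, v). Preserves old gcd iff gcd(6, v) = 6.
  Option A: v=66, gcd(6,66)=6 -> preserves
  Option B: v=55, gcd(6,55)=1 -> changes
  Option C: v=52, gcd(6,52)=2 -> changes
  Option D: v=17, gcd(6,17)=1 -> changes
  Option E: v=44, gcd(6,44)=2 -> changes

Answer: A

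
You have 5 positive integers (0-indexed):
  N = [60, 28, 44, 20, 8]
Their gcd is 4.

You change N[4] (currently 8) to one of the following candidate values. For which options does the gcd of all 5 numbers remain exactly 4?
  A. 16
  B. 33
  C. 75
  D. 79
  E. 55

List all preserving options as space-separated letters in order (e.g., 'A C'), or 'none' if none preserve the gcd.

Answer: A

Derivation:
Old gcd = 4; gcd of others (without N[4]) = 4
New gcd for candidate v: gcd(4, v). Preserves old gcd iff gcd(4, v) = 4.
  Option A: v=16, gcd(4,16)=4 -> preserves
  Option B: v=33, gcd(4,33)=1 -> changes
  Option C: v=75, gcd(4,75)=1 -> changes
  Option D: v=79, gcd(4,79)=1 -> changes
  Option E: v=55, gcd(4,55)=1 -> changes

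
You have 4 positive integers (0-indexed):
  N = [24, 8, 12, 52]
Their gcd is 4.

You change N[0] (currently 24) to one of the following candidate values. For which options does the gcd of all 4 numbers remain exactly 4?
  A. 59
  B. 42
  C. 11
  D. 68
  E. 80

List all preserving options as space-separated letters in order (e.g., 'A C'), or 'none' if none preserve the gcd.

Answer: D E

Derivation:
Old gcd = 4; gcd of others (without N[0]) = 4
New gcd for candidate v: gcd(4, v). Preserves old gcd iff gcd(4, v) = 4.
  Option A: v=59, gcd(4,59)=1 -> changes
  Option B: v=42, gcd(4,42)=2 -> changes
  Option C: v=11, gcd(4,11)=1 -> changes
  Option D: v=68, gcd(4,68)=4 -> preserves
  Option E: v=80, gcd(4,80)=4 -> preserves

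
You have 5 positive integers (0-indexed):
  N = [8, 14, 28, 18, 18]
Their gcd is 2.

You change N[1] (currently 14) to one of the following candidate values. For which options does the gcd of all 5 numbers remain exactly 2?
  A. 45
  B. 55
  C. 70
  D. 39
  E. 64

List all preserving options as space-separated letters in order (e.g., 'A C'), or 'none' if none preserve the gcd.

Old gcd = 2; gcd of others (without N[1]) = 2
New gcd for candidate v: gcd(2, v). Preserves old gcd iff gcd(2, v) = 2.
  Option A: v=45, gcd(2,45)=1 -> changes
  Option B: v=55, gcd(2,55)=1 -> changes
  Option C: v=70, gcd(2,70)=2 -> preserves
  Option D: v=39, gcd(2,39)=1 -> changes
  Option E: v=64, gcd(2,64)=2 -> preserves

Answer: C E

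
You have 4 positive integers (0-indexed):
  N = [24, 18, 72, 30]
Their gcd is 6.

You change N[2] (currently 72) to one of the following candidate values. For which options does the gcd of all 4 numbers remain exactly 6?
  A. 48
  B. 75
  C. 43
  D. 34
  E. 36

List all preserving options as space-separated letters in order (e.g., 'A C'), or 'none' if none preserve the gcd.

Answer: A E

Derivation:
Old gcd = 6; gcd of others (without N[2]) = 6
New gcd for candidate v: gcd(6, v). Preserves old gcd iff gcd(6, v) = 6.
  Option A: v=48, gcd(6,48)=6 -> preserves
  Option B: v=75, gcd(6,75)=3 -> changes
  Option C: v=43, gcd(6,43)=1 -> changes
  Option D: v=34, gcd(6,34)=2 -> changes
  Option E: v=36, gcd(6,36)=6 -> preserves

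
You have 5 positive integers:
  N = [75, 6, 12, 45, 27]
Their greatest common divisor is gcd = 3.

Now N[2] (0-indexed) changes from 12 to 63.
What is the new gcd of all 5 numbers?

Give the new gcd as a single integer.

Answer: 3

Derivation:
Numbers: [75, 6, 12, 45, 27], gcd = 3
Change: index 2, 12 -> 63
gcd of the OTHER numbers (without index 2): gcd([75, 6, 45, 27]) = 3
New gcd = gcd(g_others, new_val) = gcd(3, 63) = 3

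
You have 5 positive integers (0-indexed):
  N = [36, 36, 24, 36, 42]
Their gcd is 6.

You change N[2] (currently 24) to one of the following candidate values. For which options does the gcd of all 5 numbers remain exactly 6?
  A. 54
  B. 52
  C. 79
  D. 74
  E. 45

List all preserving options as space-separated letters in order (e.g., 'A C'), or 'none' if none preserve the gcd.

Old gcd = 6; gcd of others (without N[2]) = 6
New gcd for candidate v: gcd(6, v). Preserves old gcd iff gcd(6, v) = 6.
  Option A: v=54, gcd(6,54)=6 -> preserves
  Option B: v=52, gcd(6,52)=2 -> changes
  Option C: v=79, gcd(6,79)=1 -> changes
  Option D: v=74, gcd(6,74)=2 -> changes
  Option E: v=45, gcd(6,45)=3 -> changes

Answer: A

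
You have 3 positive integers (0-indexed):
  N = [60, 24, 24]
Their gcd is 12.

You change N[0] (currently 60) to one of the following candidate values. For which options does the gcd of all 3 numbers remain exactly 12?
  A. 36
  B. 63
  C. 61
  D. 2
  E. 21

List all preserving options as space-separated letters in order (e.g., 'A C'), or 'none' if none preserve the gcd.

Old gcd = 12; gcd of others (without N[0]) = 24
New gcd for candidate v: gcd(24, v). Preserves old gcd iff gcd(24, v) = 12.
  Option A: v=36, gcd(24,36)=12 -> preserves
  Option B: v=63, gcd(24,63)=3 -> changes
  Option C: v=61, gcd(24,61)=1 -> changes
  Option D: v=2, gcd(24,2)=2 -> changes
  Option E: v=21, gcd(24,21)=3 -> changes

Answer: A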